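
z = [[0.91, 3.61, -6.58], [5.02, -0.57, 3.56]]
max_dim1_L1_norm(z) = 11.1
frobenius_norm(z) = 9.77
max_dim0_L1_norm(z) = 10.14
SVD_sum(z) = [[-1.64,2.81,-6.27], [1.06,-1.81,4.04]] + [[2.55, 0.8, -0.31], [3.96, 1.24, -0.48]]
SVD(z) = [[-0.84, 0.54], [0.54, 0.84]] @ diag([8.404749696159824, 4.971486955117286]) @ [[0.23, -0.4, 0.89], [0.95, 0.3, -0.12]]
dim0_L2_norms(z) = [5.1, 3.65, 7.48]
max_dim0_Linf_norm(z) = 6.58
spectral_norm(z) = 8.40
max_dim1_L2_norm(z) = 7.56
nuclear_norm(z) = 13.38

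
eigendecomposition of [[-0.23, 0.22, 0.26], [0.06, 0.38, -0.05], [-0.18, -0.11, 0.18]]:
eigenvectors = [[-0.79+0.00j, -0.79-0.00j, (0.1+0j)],[(0.04-0.01j), 0.04+0.01j, 0.87+0.00j],[-0.60-0.09j, -0.60+0.09j, (-0.48+0j)]]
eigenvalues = [(-0.04+0.03j), (-0.04-0.03j), (0.41+0j)]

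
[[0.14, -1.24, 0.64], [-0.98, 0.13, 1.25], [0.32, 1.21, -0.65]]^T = [[0.14, -0.98, 0.32], [-1.24, 0.13, 1.21], [0.64, 1.25, -0.65]]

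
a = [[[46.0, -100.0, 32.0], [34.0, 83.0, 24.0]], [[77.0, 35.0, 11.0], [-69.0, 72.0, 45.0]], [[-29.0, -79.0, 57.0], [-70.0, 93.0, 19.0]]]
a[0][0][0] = 46.0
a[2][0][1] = -79.0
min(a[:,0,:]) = -100.0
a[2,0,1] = -79.0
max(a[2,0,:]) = 57.0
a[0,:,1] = [-100.0, 83.0]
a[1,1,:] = [-69.0, 72.0, 45.0]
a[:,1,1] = [83.0, 72.0, 93.0]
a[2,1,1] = 93.0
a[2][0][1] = -79.0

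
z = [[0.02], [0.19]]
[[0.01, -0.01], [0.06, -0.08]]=z@[[0.31, -0.42]]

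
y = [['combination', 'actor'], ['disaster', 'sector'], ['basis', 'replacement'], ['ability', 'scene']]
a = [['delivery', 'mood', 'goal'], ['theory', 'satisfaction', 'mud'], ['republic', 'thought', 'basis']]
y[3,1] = 'scene'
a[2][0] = 'republic'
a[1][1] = 'satisfaction'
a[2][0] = 'republic'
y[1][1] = 'sector'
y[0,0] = 'combination'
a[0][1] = 'mood'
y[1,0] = 'disaster'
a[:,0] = ['delivery', 'theory', 'republic']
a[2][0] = 'republic'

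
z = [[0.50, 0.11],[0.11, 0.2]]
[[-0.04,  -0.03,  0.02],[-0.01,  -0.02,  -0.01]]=z@[[-0.08, -0.04, 0.06], [-0.02, -0.09, -0.07]]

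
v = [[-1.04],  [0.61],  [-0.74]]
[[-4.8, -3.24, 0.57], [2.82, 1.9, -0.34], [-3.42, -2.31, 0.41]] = v @ [[4.62, 3.12, -0.55]]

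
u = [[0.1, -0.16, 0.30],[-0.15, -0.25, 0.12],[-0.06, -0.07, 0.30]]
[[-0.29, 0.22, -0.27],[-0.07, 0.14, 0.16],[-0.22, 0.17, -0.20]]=u @ [[-0.36, 0.12, -0.78], [0.15, -0.42, -0.64], [-0.76, 0.48, -0.97]]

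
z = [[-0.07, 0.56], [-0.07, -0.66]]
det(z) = 0.09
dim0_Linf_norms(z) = [0.07, 0.66]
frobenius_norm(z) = 0.87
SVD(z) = [[-0.65, 0.76],[0.76, 0.65]] @ diag([0.8656016774533871, 0.09865969790082671]) @ [[-0.01, -1.00], [-1.0, 0.01]]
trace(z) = -0.73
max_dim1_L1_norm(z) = 0.73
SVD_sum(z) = [[0.01, 0.56],[-0.01, -0.66]] + [[-0.08, 0.00], [-0.06, 0.0]]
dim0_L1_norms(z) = [0.14, 1.22]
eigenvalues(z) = [-0.15, -0.58]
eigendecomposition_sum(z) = [[-0.17, -0.19], [0.02, 0.03]] + [[0.1,0.75], [-0.09,-0.69]]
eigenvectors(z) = [[0.99,-0.74], [-0.14,0.68]]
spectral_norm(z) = 0.87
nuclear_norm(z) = 0.96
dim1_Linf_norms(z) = [0.56, 0.66]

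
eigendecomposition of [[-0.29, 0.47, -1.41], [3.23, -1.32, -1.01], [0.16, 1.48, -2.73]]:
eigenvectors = [[(-0.45+0j), (-0.33-0.19j), -0.33+0.19j], [0.33+0.00j, (-0.78+0j), (-0.78-0j)], [-0.83+0.00j, (-0.46+0.2j), (-0.46-0.2j)]]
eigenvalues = [(-3.22+0j), (-0.56+1.03j), (-0.56-1.03j)]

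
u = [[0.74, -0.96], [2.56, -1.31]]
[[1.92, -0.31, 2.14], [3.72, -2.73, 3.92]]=u@[[0.71, -1.49, 0.64], [-1.45, -0.83, -1.74]]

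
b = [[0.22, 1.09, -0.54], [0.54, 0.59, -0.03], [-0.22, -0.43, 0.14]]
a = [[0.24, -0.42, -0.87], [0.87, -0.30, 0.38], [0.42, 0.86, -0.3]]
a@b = [[0.02, 0.39, -0.24],[-0.05, 0.61, -0.41],[0.62, 1.09, -0.29]]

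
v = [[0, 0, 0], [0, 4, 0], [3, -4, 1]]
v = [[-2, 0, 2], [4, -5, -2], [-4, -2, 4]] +[[2, 0, -2], [-4, 9, 2], [7, -2, -3]]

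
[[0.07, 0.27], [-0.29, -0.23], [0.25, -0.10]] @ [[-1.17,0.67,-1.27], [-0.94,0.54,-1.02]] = [[-0.34,0.19,-0.36], [0.56,-0.32,0.6], [-0.2,0.11,-0.22]]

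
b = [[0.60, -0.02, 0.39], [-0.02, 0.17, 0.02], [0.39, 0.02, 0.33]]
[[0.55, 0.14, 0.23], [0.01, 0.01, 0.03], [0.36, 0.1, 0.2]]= b @ [[0.91,  0.17,  0.01],[0.17,  0.05,  0.09],[0.01,  0.09,  0.58]]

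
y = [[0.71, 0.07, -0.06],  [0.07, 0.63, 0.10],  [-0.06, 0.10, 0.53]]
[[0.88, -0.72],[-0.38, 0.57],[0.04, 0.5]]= y@[[1.36, -1.05], [-0.82, 0.92], [0.39, 0.66]]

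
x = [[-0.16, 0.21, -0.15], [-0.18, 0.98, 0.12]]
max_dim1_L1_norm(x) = 1.28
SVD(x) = [[-0.22, -0.98], [-0.98, 0.22]] @ diag([1.0275619560005917, 0.20860591214114133]) @ [[0.21, -0.98, -0.08], [0.56, 0.05, 0.83]]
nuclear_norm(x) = 1.24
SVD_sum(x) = [[-0.05, 0.22, 0.02], [-0.21, 0.98, 0.08]] + [[-0.11, -0.01, -0.17], [0.03, 0.0, 0.04]]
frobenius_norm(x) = 1.05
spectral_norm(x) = 1.03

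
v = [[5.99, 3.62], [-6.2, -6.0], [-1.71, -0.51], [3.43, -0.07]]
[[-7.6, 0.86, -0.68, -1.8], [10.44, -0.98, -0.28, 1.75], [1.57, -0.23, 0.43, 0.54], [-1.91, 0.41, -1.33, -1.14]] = v@ [[-0.58, 0.12, -0.38, -0.33],[-1.14, 0.04, 0.44, 0.05]]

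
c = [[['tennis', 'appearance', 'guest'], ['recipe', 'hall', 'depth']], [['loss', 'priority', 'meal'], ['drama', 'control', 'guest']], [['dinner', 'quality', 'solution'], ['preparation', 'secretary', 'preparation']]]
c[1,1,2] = 'guest'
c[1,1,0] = 'drama'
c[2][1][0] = 'preparation'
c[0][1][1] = 'hall'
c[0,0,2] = 'guest'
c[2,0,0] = 'dinner'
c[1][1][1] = 'control'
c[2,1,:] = ['preparation', 'secretary', 'preparation']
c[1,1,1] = 'control'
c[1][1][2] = 'guest'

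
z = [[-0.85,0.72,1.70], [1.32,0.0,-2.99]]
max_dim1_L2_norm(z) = 3.27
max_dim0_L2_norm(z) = 3.44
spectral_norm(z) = 3.80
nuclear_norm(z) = 4.42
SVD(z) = [[-0.52, 0.86], [0.86, 0.52]] @ diag([3.7978040137024824, 0.624567589220993]) @ [[0.41, -0.10, -0.91], [-0.07, 0.99, -0.14]]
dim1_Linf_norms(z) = [1.7, 2.99]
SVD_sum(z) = [[-0.81, 0.19, 1.78], [1.34, -0.32, -2.94]] + [[-0.04, 0.53, -0.08], [-0.02, 0.32, -0.05]]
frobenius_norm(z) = 3.85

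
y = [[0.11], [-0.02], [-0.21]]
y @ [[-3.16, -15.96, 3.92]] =[[-0.35,-1.76,0.43], [0.06,0.32,-0.08], [0.66,3.35,-0.82]]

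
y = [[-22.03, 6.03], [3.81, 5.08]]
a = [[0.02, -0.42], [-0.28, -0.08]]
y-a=[[-22.05, 6.45], [4.09, 5.16]]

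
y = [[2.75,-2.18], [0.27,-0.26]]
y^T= [[2.75, 0.27], [-2.18, -0.26]]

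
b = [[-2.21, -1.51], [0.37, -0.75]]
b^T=[[-2.21, 0.37], [-1.51, -0.75]]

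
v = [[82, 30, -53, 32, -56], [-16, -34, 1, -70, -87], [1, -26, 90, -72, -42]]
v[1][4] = -87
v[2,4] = -42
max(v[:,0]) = 82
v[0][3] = 32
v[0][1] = 30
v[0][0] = 82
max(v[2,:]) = 90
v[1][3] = -70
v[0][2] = -53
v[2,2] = 90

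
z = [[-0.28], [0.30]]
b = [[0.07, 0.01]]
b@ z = [[-0.02]]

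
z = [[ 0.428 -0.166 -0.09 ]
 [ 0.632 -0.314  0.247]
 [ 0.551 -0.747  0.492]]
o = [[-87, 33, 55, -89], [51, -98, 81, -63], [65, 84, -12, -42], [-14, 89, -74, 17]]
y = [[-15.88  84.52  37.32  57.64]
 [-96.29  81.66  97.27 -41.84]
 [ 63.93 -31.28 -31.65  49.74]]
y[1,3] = -41.84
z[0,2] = -0.09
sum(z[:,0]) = 1.6110000000000002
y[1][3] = -41.84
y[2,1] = -31.28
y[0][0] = -15.88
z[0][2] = -0.09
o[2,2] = -12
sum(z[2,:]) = 0.29600000000000004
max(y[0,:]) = 84.52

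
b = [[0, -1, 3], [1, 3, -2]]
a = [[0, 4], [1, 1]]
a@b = [[4, 12, -8], [1, 2, 1]]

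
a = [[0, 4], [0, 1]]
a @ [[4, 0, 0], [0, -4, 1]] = [[0, -16, 4], [0, -4, 1]]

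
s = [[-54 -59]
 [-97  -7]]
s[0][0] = -54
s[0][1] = -59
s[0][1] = -59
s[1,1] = -7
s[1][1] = -7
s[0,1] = -59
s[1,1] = -7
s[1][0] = -97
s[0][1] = -59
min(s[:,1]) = -59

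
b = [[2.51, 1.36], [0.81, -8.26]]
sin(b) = [[0.49,0.17], [0.1,-0.86]]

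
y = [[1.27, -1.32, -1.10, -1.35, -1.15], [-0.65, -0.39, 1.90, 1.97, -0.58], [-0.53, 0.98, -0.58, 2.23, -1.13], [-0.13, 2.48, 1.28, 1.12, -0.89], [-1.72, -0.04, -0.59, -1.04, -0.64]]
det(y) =-73.158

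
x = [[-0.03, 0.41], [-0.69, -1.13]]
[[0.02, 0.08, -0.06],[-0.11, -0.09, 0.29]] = x @ [[0.06, -0.16, -0.17], [0.06, 0.18, -0.15]]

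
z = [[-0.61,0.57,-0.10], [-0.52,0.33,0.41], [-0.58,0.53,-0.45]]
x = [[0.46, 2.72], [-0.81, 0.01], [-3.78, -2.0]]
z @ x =[[-0.36,-1.45], [-2.06,-2.23], [1.0,-0.67]]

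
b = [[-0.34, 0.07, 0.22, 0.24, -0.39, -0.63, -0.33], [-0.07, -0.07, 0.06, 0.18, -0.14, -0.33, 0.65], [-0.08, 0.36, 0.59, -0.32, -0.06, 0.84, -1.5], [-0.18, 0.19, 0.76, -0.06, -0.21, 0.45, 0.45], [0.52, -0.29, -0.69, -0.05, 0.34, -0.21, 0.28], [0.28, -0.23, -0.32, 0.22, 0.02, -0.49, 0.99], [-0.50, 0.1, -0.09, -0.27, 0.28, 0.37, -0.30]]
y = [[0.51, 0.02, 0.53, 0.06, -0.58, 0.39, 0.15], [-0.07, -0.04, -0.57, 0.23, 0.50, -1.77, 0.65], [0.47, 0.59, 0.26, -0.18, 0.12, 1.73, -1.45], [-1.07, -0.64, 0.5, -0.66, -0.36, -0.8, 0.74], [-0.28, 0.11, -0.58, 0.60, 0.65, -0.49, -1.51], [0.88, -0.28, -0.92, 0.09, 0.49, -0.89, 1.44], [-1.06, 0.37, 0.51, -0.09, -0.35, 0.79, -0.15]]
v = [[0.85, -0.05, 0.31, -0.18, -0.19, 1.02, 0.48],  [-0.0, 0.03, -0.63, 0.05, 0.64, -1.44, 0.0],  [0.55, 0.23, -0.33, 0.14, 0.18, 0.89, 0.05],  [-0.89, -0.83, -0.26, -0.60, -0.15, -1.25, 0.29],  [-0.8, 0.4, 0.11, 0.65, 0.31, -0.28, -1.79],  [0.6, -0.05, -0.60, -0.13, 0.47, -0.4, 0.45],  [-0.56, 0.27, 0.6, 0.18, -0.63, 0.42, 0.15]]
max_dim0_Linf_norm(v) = 1.79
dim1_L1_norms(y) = [2.24, 3.83, 4.8, 4.77, 4.22, 4.99, 3.32]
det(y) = -0.02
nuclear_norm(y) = 10.03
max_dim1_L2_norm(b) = 1.88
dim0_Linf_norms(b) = [0.52, 0.36, 0.76, 0.32, 0.39, 0.84, 1.5]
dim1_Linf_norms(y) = [0.58, 1.77, 1.73, 1.07, 1.51, 1.44, 1.06]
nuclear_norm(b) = 5.56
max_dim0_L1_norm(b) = 4.5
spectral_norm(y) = 3.78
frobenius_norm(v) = 4.15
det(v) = -0.00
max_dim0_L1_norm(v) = 5.7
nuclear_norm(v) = 8.01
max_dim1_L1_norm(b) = 3.75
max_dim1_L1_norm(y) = 4.99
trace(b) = -0.33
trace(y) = -0.32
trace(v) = 0.01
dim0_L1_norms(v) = [4.25, 1.86, 2.84, 1.93, 2.57, 5.7, 3.21]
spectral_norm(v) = 2.85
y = b + v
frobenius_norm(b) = 3.06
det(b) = 0.00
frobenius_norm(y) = 5.04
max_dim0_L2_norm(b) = 2.03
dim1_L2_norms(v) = [1.47, 1.7, 1.14, 1.89, 2.15, 1.15, 1.17]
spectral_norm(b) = 2.48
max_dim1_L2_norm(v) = 2.15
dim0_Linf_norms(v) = [0.89, 0.83, 0.63, 0.65, 0.64, 1.44, 1.79]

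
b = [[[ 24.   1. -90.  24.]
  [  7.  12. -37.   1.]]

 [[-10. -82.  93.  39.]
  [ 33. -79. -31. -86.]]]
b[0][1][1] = 12.0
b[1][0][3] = 39.0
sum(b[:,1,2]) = -68.0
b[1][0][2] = 93.0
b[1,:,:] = [[-10.0, -82.0, 93.0, 39.0], [33.0, -79.0, -31.0, -86.0]]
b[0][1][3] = 1.0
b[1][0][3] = 39.0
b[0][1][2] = -37.0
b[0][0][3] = 24.0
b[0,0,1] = 1.0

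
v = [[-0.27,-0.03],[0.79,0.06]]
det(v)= 0.008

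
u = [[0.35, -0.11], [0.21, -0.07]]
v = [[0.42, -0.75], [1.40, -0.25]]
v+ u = [[0.77, -0.86], [1.61, -0.32]]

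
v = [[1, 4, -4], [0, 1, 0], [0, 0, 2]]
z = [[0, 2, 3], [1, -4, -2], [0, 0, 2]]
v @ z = [[4, -14, -13], [1, -4, -2], [0, 0, 4]]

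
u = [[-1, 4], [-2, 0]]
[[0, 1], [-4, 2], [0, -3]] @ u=[[-2, 0], [0, -16], [6, 0]]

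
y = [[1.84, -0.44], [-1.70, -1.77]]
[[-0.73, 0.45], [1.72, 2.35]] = y @ [[-0.51, -0.06], [-0.48, -1.27]]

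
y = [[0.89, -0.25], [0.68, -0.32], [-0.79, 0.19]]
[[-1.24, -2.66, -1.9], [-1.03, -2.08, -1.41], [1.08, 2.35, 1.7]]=y @ [[-1.21, -2.87, -2.23], [0.64, 0.41, -0.32]]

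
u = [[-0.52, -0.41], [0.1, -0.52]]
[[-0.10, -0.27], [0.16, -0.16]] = u@[[0.38, 0.23], [-0.24, 0.36]]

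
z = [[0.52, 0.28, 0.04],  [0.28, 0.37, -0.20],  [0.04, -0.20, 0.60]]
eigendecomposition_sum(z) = [[0.03, -0.04, -0.02], [-0.04, 0.05, 0.02], [-0.02, 0.02, 0.01]] + [[0.24, 0.03, 0.3], [0.03, 0.0, 0.04], [0.30, 0.04, 0.36]] + [[0.25, 0.28, -0.24], [0.28, 0.31, -0.27], [-0.24, -0.27, 0.23]]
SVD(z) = [[-0.57, 0.63, -0.53], [-0.63, 0.09, 0.77], [0.53, 0.77, 0.34]] @ diag([0.792695475487967, 0.6092449359715585, 0.0880595885404745]) @ [[-0.57,-0.63,0.53], [0.63,0.09,0.77], [-0.53,0.77,0.34]]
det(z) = 0.04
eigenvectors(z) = [[0.53, -0.63, -0.57], [-0.77, -0.09, -0.63], [-0.34, -0.77, 0.53]]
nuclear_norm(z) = 1.49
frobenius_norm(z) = 1.00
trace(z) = 1.49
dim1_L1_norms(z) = [0.84, 0.85, 0.84]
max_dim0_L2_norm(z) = 0.63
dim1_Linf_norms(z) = [0.52, 0.37, 0.6]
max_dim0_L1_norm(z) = 0.85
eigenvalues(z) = [0.09, 0.61, 0.79]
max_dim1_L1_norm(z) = 0.85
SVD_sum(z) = [[0.25, 0.28, -0.24],[0.28, 0.31, -0.27],[-0.24, -0.27, 0.23]] + [[0.24, 0.03, 0.30], [0.03, 0.00, 0.04], [0.3, 0.04, 0.36]] + [[0.03, -0.04, -0.02], [-0.04, 0.05, 0.02], [-0.02, 0.02, 0.01]]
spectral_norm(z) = 0.79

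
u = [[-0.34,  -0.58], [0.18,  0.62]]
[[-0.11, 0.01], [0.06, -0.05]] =u @ [[0.28, 0.20],  [0.02, -0.14]]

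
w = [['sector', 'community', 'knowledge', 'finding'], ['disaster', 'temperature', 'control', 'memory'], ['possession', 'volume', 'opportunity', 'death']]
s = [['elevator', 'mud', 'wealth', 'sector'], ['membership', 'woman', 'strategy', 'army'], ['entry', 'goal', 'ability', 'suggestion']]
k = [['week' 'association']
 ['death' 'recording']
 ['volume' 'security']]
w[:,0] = ['sector', 'disaster', 'possession']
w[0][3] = 'finding'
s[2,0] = 'entry'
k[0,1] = 'association'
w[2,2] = 'opportunity'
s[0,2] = 'wealth'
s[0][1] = 'mud'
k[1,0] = 'death'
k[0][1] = 'association'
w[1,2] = 'control'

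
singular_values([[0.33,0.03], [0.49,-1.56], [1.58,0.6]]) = [1.74, 1.62]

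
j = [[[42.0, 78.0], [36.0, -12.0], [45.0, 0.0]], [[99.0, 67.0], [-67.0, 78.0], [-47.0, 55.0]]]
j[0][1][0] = 36.0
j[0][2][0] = 45.0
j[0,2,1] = 0.0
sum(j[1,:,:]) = 185.0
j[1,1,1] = 78.0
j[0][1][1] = -12.0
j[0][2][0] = 45.0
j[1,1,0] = -67.0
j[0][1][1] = -12.0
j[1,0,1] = 67.0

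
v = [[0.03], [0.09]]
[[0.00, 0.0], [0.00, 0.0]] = v @ [[-0.0, -0.0]]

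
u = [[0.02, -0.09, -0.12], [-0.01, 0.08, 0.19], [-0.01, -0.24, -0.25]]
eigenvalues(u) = [(0.02+0j), (-0.09+0.13j), (-0.09-0.13j)]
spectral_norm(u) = 0.43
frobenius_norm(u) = 0.43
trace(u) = -0.15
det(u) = 0.00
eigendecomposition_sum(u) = [[0.02+0.00j, 0.00+0.00j, -0.01+0.00j], [-0.00+0.00j, -0.00+0.00j, 0j], [0.00+0.00j, 0.00+0.00j, (-0+0j)]] + [[-0.00-0.01j, (-0.05-0.05j), -0.06-0.00j], [-0.00+0.01j, (0.04+0.12j), 0.09+0.06j], [-0.01-0.01j, (-0.12-0.08j), (-0.12+0.01j)]] + [[-0.00+0.01j, (-0.05+0.05j), (-0.06+0j)], [-0.00-0.01j, 0.04-0.12j, 0.09-0.06j], [-0.01+0.01j, -0.12+0.08j, -0.12-0.01j]]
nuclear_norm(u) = 0.51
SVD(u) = [[0.35, -0.12, -0.93], [-0.47, 0.84, -0.29], [0.81, 0.54, 0.24]] @ diag([0.4253951871587194, 0.06628412809957261, 0.018583570816115055]) @ [[0.01, -0.62, -0.78], [-0.24, -0.76, 0.6], [-0.97, 0.19, -0.16]]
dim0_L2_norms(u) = [0.02, 0.27, 0.34]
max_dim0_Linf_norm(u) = 0.25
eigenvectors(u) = [[(-0.98+0j), (0.31+0.06j), 0.31-0.06j], [0.15+0.00j, -0.50-0.38j, (-0.5+0.38j)], [-0.10+0.00j, 0.71+0.00j, 0.71-0.00j]]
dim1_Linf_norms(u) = [0.12, 0.19, 0.25]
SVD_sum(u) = [[0.00, -0.09, -0.12], [-0.0, 0.12, 0.16], [0.0, -0.21, -0.27]] + [[0.0, 0.01, -0.0], [-0.01, -0.04, 0.03], [-0.01, -0.03, 0.02]] + [[0.02, -0.00, 0.00],[0.01, -0.0, 0.0],[-0.00, 0.0, -0.0]]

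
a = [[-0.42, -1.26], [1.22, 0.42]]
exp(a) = [[0.06,-0.99], [0.96,0.72]]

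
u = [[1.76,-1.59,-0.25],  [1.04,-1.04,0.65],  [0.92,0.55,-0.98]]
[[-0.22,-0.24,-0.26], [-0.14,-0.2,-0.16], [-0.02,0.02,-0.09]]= u@[[-0.06, -0.08, -0.12], [0.07, 0.07, 0.03], [-0.0, -0.06, 0.00]]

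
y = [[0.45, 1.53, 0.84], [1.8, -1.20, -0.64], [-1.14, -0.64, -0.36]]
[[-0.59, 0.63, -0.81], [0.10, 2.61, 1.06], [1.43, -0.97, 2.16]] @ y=[[1.79, -1.14, -0.61],[3.53, -3.66, -1.97],[-3.56, 1.97, 1.04]]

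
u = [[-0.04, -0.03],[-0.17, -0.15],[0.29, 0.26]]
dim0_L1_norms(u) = [0.5, 0.44]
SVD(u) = [[-0.11, 0.93], [-0.5, 0.25], [0.86, 0.26]] @ diag([0.45340888677013524, 0.004514576155812389]) @ [[0.75, 0.67], [-0.67, 0.75]]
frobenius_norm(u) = 0.45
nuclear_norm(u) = 0.46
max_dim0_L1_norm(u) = 0.5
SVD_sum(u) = [[-0.04, -0.03],[-0.17, -0.15],[0.29, 0.26]] + [[-0.0, 0.00], [-0.00, 0.0], [-0.00, 0.00]]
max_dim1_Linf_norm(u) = 0.29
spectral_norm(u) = 0.45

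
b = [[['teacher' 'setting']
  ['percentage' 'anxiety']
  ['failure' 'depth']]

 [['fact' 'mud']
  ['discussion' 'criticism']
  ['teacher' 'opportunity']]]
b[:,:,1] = [['setting', 'anxiety', 'depth'], ['mud', 'criticism', 'opportunity']]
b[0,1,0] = 'percentage'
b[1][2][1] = 'opportunity'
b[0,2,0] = 'failure'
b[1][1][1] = 'criticism'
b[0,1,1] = 'anxiety'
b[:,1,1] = ['anxiety', 'criticism']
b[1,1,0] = 'discussion'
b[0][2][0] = 'failure'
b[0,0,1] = 'setting'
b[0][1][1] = 'anxiety'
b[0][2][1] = 'depth'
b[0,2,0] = 'failure'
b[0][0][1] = 'setting'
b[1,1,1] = 'criticism'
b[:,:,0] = [['teacher', 'percentage', 'failure'], ['fact', 'discussion', 'teacher']]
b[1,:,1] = ['mud', 'criticism', 'opportunity']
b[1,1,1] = 'criticism'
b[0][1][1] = 'anxiety'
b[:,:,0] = [['teacher', 'percentage', 'failure'], ['fact', 'discussion', 'teacher']]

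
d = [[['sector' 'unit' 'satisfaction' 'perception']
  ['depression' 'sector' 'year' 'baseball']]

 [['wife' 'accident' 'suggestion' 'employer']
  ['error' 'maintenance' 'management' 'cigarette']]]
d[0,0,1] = 'unit'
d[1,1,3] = 'cigarette'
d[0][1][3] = 'baseball'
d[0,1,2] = 'year'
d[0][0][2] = 'satisfaction'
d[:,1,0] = ['depression', 'error']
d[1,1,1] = 'maintenance'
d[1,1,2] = 'management'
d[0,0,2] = 'satisfaction'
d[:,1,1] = ['sector', 'maintenance']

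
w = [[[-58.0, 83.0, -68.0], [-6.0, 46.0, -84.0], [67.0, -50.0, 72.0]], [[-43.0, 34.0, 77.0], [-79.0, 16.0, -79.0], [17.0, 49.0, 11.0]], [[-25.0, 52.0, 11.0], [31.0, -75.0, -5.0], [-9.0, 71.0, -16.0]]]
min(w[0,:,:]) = -84.0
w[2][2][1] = 71.0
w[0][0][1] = 83.0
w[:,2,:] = [[67.0, -50.0, 72.0], [17.0, 49.0, 11.0], [-9.0, 71.0, -16.0]]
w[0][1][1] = 46.0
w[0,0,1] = 83.0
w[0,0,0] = -58.0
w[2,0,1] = 52.0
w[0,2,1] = -50.0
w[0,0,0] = -58.0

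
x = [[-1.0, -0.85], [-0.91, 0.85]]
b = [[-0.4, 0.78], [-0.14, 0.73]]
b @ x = [[-0.31,  1.0],[-0.52,  0.74]]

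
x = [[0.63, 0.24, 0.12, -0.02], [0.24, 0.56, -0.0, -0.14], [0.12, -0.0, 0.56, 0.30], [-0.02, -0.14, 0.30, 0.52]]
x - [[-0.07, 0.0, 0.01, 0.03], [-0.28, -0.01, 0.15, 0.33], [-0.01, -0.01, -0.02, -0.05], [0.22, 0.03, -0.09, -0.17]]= [[0.7, 0.24, 0.11, -0.05], [0.52, 0.57, -0.15, -0.47], [0.13, 0.01, 0.58, 0.35], [-0.24, -0.17, 0.39, 0.69]]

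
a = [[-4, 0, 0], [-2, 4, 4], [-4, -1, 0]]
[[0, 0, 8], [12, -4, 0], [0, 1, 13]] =a @ [[0, 0, -2], [0, -1, -5], [3, 0, 4]]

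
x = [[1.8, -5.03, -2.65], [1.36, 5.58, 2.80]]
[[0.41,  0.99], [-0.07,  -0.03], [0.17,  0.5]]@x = [[2.08, 3.46, 1.69], [-0.17, 0.18, 0.10], [0.99, 1.93, 0.95]]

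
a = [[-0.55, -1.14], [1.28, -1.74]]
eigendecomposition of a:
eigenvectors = [[0.34+0.60j, (0.34-0.6j)], [0.73+0.00j, 0.73-0.00j]]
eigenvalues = [(-1.14+1.05j), (-1.14-1.05j)]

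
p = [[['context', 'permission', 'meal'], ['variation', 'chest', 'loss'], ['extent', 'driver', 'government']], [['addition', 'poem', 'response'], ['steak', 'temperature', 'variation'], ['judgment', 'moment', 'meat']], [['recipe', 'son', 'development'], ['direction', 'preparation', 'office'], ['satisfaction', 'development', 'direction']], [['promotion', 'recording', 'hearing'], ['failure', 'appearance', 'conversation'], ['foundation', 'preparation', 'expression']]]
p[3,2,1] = 'preparation'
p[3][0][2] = 'hearing'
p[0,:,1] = ['permission', 'chest', 'driver']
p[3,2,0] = 'foundation'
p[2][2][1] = 'development'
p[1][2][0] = 'judgment'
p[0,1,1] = 'chest'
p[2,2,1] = 'development'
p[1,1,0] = 'steak'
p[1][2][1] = 'moment'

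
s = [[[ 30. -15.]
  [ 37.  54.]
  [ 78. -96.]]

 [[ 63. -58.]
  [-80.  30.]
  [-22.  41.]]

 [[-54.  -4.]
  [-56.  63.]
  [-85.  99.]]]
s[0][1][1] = 54.0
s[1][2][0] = -22.0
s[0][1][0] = 37.0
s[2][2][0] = -85.0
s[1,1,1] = 30.0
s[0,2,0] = 78.0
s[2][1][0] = -56.0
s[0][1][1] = 54.0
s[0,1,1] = 54.0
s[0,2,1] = -96.0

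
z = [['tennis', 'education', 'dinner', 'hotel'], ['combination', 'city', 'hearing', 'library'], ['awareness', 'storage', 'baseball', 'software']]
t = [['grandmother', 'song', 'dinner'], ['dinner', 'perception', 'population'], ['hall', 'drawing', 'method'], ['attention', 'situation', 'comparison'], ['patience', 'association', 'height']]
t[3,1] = 'situation'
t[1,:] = ['dinner', 'perception', 'population']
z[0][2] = 'dinner'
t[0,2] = 'dinner'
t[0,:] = ['grandmother', 'song', 'dinner']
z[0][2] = 'dinner'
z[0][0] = 'tennis'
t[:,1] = ['song', 'perception', 'drawing', 'situation', 'association']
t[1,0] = 'dinner'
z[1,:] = ['combination', 'city', 'hearing', 'library']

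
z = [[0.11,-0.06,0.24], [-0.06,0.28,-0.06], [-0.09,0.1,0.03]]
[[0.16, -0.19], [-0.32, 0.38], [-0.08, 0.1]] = z @ [[-0.08, 0.10], [-1.05, 1.26], [0.45, -0.54]]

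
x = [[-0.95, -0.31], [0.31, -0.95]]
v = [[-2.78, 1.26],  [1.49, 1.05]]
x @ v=[[2.18, -1.52], [-2.28, -0.61]]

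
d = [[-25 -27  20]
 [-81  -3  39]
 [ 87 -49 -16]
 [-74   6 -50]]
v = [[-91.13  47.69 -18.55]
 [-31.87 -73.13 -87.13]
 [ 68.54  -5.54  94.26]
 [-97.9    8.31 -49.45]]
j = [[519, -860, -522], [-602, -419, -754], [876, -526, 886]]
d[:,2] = [20, 39, -16, -50]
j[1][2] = -754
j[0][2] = -522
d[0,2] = 20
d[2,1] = -49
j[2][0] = 876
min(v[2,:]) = -5.54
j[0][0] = 519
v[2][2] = 94.26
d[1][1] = -3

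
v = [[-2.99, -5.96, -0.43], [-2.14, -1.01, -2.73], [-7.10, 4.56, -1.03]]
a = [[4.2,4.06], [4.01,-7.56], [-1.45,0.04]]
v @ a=[[-35.83, 32.9],[-9.08, -1.16],[-10.04, -63.34]]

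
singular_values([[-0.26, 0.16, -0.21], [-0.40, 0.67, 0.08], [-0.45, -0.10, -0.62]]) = [0.9, 0.74, 0.02]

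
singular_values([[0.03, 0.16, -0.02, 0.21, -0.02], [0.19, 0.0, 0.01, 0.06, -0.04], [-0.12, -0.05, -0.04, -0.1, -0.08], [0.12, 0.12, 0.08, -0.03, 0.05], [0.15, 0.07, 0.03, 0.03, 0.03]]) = [0.38, 0.22, 0.14, 0.08, 0.02]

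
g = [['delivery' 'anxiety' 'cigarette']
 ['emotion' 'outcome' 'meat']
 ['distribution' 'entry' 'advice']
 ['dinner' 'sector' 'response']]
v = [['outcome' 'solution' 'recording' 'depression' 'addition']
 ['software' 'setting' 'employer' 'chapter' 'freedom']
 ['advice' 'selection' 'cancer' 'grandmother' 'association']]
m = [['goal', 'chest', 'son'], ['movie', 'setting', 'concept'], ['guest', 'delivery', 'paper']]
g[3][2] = 'response'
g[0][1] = 'anxiety'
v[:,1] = ['solution', 'setting', 'selection']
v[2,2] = 'cancer'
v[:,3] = ['depression', 'chapter', 'grandmother']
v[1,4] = 'freedom'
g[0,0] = 'delivery'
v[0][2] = 'recording'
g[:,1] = ['anxiety', 'outcome', 'entry', 'sector']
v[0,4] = 'addition'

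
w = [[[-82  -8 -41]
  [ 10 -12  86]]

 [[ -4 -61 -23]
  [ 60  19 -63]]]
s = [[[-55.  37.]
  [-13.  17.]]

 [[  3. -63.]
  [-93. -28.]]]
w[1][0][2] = -23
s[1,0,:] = [3.0, -63.0]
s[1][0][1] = -63.0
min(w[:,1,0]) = 10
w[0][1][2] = 86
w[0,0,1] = -8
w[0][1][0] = 10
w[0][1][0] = 10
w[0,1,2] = 86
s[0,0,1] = 37.0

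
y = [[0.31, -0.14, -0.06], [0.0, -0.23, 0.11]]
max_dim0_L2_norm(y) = 0.31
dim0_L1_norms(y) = [0.31, 0.37, 0.17]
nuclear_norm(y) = 0.59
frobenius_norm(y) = 0.43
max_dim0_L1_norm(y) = 0.37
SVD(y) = [[-0.93, -0.37], [-0.37, 0.93]] @ diag([0.3598138155085844, 0.2341666461500322]) @ [[-0.8, 0.60, 0.04], [-0.49, -0.69, 0.53]]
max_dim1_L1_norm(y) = 0.51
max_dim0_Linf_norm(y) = 0.31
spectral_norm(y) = 0.36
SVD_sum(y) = [[0.27, -0.2, -0.01], [0.11, -0.08, -0.01]] + [[0.04, 0.06, -0.05], [-0.11, -0.15, 0.12]]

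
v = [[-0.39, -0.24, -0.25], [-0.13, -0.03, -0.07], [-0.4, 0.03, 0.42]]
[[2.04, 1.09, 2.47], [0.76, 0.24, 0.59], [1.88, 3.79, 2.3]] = v@[[-5.7, -3.91, -4.32], [1.90, -4.02, -5.07], [-1.10, 5.59, 1.73]]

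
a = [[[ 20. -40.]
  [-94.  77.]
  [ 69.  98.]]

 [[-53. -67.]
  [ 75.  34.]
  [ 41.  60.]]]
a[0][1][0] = -94.0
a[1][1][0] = 75.0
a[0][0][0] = 20.0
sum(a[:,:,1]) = 162.0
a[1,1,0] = 75.0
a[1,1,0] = 75.0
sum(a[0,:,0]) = -5.0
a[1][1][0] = 75.0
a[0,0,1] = -40.0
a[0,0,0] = 20.0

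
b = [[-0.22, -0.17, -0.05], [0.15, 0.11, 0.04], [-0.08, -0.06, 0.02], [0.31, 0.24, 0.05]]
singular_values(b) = [0.53, 0.04, 0.0]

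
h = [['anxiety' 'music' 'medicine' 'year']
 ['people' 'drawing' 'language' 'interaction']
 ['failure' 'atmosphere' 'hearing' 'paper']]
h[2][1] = 'atmosphere'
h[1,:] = ['people', 'drawing', 'language', 'interaction']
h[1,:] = ['people', 'drawing', 'language', 'interaction']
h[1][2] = 'language'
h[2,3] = 'paper'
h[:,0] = ['anxiety', 'people', 'failure']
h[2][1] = 'atmosphere'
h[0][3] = 'year'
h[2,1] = 'atmosphere'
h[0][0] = 'anxiety'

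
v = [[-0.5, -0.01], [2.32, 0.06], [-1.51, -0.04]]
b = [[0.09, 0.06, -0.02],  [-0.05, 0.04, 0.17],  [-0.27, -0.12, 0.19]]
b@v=[[0.12, 0.00], [-0.14, -0.00], [-0.43, -0.01]]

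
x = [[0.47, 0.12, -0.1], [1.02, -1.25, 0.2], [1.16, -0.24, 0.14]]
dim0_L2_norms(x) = [1.61, 1.28, 0.26]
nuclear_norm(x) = 2.80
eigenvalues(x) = [(0.31+0.19j), (0.31-0.19j), (-1.26+0j)]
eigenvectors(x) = [[-0.19-0.17j, (-0.19+0.17j), (0.06+0j)], [(-0.25-0.08j), (-0.25+0.08j), (-0.98+0j)], [(-0.93+0j), (-0.93-0j), -0.21+0.00j]]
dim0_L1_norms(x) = [2.65, 1.61, 0.44]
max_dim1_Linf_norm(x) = 1.25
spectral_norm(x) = 1.94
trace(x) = -0.64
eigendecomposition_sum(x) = [[0.25-0.07j,0.02-0.02j,(-0.04+0.07j)],[0.21-0.17j,0.01-0.03j,-0.01+0.08j],[0.51-0.80j,0.02-0.11j,(0.05+0.29j)]] + [[0.25+0.07j,0.02+0.02j,(-0.04-0.07j)],  [0.21+0.17j,0.01+0.03j,-0.01-0.08j],  [(0.51+0.8j),0.02+0.11j,(0.05-0.29j)]] + [[-0.03-0.00j,0.07-0.00j,(-0.01+0j)], [0.60+0.00j,-1.28+0.00j,(0.23-0j)], [(0.13+0j),-0.28+0.00j,0.05-0.00j]]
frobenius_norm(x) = 2.08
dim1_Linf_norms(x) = [0.47, 1.25, 1.16]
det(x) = -0.17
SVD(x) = [[-0.15,0.52,-0.84], [-0.81,-0.55,-0.19], [-0.56,0.65,0.51]] @ diag([1.9353275317013203, 0.7426979462359923, 0.11792839223747047]) @ [[-0.8, 0.59, -0.12],[0.60, 0.80, -0.09],[-0.04, 0.15, 0.99]]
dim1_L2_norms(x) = [0.5, 1.63, 1.19]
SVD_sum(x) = [[0.24, -0.17, 0.03], [1.26, -0.92, 0.18], [0.87, -0.64, 0.13]] + [[0.23, 0.31, -0.04], [-0.24, -0.33, 0.04], [0.29, 0.39, -0.05]] + [[0.0,-0.01,-0.10], [0.00,-0.0,-0.02], [-0.0,0.01,0.06]]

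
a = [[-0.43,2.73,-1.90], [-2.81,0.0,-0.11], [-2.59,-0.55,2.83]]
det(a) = 19.577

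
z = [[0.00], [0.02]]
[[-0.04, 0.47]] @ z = [[0.01]]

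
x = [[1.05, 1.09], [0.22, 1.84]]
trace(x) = 2.89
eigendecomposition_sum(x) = [[0.66, -0.71], [-0.14, 0.15]] + [[0.39, 1.8],[0.36, 1.69]]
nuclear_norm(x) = 3.02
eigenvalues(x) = [0.82, 2.07]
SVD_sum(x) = [[0.50,  1.3], [0.65,  1.68]] + [[0.55, -0.21],[-0.43, 0.16]]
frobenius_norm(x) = 2.39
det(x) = 1.69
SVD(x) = [[0.61, 0.79], [0.79, -0.61]] @ diag([2.2739416086733275, 0.7441703839472248]) @ [[0.36, 0.93], [0.93, -0.36]]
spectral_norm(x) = 2.27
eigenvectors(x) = [[-0.98,-0.73], [0.21,-0.68]]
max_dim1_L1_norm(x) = 2.14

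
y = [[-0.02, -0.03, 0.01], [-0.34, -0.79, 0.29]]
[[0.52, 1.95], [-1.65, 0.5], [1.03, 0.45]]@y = [[-0.67, -1.56, 0.57], [-0.14, -0.35, 0.13], [-0.17, -0.39, 0.14]]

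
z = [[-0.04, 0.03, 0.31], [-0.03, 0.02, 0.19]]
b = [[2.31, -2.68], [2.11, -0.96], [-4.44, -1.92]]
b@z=[[-0.01, 0.02, 0.21], [-0.06, 0.04, 0.47], [0.24, -0.17, -1.74]]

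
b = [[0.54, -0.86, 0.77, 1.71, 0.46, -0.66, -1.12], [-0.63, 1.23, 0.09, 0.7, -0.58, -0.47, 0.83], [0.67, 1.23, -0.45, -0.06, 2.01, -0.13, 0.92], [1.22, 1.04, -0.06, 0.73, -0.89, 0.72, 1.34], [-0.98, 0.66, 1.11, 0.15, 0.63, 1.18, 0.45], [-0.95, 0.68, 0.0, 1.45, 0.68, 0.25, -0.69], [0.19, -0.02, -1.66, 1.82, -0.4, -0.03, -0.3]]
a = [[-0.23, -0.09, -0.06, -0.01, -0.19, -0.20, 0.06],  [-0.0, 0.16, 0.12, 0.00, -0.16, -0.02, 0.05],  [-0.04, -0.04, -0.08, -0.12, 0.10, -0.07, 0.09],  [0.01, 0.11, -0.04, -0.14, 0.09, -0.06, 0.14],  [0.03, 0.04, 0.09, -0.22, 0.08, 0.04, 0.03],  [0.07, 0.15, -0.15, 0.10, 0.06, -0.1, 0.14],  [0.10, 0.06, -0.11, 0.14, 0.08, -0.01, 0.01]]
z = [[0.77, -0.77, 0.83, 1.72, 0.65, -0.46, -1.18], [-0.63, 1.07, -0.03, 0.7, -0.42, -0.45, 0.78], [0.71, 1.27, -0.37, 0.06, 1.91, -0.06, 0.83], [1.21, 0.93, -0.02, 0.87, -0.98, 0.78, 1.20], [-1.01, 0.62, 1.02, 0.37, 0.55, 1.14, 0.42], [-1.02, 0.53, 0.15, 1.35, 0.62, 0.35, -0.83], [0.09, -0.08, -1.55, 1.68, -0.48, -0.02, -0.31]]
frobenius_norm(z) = 6.07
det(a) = -0.00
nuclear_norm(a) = 1.49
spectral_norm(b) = 3.31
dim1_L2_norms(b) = [2.54, 1.91, 2.66, 2.49, 2.15, 2.11, 2.52]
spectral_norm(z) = 3.15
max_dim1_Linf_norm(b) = 2.01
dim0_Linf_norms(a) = [0.23, 0.16, 0.15, 0.22, 0.19, 0.2, 0.14]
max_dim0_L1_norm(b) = 6.62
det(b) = 54.12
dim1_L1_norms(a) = [0.84, 0.51, 0.54, 0.59, 0.53, 0.77, 0.51]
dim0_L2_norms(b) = [2.13, 2.4, 2.19, 3.06, 2.53, 1.63, 2.31]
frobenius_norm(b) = 6.23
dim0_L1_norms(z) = [5.44, 5.27, 3.97, 6.75, 5.61, 3.26, 5.55]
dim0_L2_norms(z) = [2.24, 2.21, 2.07, 3.0, 2.47, 1.56, 2.26]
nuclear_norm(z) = 14.64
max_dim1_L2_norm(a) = 0.38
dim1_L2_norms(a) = [0.38, 0.26, 0.22, 0.25, 0.26, 0.31, 0.23]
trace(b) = 2.63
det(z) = 50.96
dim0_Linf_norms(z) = [1.21, 1.27, 1.55, 1.72, 1.91, 1.14, 1.2]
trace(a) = -0.30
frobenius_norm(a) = 0.73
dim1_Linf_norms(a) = [0.23, 0.16, 0.12, 0.14, 0.22, 0.15, 0.14]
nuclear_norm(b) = 14.97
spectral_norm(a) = 0.42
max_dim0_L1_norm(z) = 6.75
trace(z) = 2.93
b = z + a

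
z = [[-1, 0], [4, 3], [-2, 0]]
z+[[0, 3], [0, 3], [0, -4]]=[[-1, 3], [4, 6], [-2, -4]]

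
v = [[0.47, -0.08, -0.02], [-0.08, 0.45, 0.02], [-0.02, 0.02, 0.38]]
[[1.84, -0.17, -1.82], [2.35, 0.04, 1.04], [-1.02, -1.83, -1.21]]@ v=[[0.91, -0.26, -0.73],  [1.08, -0.15, 0.35],  [-0.31, -0.77, -0.48]]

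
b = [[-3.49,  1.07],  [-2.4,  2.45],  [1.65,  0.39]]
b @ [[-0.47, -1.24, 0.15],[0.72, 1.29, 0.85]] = [[2.41, 5.71, 0.39], [2.89, 6.14, 1.72], [-0.49, -1.54, 0.58]]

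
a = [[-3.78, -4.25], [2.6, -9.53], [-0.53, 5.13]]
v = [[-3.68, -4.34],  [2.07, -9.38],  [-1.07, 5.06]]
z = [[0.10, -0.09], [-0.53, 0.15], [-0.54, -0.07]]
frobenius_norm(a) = 12.51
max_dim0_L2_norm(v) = 11.51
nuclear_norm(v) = 15.81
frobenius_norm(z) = 0.79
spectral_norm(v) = 11.54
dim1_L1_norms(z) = [0.19, 0.68, 0.61]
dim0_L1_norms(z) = [1.17, 0.31]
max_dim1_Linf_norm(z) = 0.54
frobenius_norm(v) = 12.30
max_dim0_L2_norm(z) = 0.76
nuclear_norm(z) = 0.94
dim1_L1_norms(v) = [8.02, 11.45, 6.13]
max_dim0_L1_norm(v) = 18.78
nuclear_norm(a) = 16.17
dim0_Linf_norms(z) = [0.54, 0.15]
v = a + z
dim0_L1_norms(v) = [6.82, 18.78]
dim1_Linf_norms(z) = [0.1, 0.53, 0.54]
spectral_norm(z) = 0.77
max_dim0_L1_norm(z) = 1.17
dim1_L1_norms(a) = [8.03, 12.13, 5.66]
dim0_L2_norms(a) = [4.62, 11.63]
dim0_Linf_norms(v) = [3.68, 9.38]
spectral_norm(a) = 11.68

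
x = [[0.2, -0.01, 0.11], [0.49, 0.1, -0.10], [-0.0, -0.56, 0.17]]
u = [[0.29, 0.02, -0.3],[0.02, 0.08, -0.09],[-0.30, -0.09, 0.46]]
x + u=[[0.49, 0.01, -0.19], [0.51, 0.18, -0.19], [-0.3, -0.65, 0.63]]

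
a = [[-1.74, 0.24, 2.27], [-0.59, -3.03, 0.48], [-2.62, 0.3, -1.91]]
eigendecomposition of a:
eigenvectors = [[-0.01-0.67j, -0.01+0.67j, (-0.05+0j)], [0.19-0.05j, 0.19+0.05j, (-0.99+0j)], [0.71+0.00j, (0.71-0j), (0.14+0j)]]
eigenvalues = [(-1.78+2.46j), (-1.78-2.46j), (-3.13+0j)]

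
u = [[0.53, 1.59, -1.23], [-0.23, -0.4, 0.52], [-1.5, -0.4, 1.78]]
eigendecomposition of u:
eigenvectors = [[-0.42, 0.63, 0.84], [0.20, 0.37, -0.24], [0.89, 0.68, 0.48]]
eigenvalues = [2.39, 0.15, -0.64]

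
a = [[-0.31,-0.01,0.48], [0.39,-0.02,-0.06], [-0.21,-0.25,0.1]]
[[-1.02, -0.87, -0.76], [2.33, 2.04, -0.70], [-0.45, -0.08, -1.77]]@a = [[0.14, 0.22, -0.51],  [0.22, 0.11, 0.93],  [0.48, 0.45, -0.39]]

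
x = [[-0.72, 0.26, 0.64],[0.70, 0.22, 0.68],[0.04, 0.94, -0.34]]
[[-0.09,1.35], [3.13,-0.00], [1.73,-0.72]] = x @ [[2.29, -0.99],[2.29, -0.32],[1.50, 1.12]]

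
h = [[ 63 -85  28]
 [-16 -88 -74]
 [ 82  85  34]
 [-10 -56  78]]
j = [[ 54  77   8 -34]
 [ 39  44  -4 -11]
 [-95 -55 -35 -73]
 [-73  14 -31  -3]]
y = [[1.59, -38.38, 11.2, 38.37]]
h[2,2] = 34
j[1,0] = 39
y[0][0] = 1.59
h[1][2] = -74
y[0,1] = -38.38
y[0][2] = 11.2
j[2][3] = -73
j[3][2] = -31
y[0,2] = 11.2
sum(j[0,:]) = 105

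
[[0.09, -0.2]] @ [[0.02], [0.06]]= [[-0.01]]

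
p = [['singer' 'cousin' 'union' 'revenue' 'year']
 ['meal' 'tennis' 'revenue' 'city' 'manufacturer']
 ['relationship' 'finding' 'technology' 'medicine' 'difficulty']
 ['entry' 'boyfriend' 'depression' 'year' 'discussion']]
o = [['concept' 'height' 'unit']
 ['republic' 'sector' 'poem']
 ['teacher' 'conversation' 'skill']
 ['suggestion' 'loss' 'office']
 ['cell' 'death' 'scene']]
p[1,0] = 'meal'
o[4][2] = 'scene'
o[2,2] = 'skill'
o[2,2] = 'skill'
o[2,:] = ['teacher', 'conversation', 'skill']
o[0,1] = 'height'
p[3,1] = 'boyfriend'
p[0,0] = 'singer'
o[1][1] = 'sector'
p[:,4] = ['year', 'manufacturer', 'difficulty', 'discussion']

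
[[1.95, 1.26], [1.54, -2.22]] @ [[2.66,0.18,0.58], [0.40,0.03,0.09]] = [[5.69, 0.39, 1.24], [3.21, 0.21, 0.69]]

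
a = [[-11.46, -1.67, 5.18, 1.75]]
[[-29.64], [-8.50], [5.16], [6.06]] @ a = [[339.67, 49.5, -153.54, -51.87], [97.41, 14.2, -44.03, -14.88], [-59.13, -8.62, 26.73, 9.03], [-69.45, -10.12, 31.39, 10.6]]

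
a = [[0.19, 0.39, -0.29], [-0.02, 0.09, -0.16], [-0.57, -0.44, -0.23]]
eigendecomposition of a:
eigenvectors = [[-0.24, -0.74, 0.66], [-0.26, -0.19, -0.63], [-0.93, 0.65, -0.42]]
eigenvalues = [-0.5, 0.55, 0.0]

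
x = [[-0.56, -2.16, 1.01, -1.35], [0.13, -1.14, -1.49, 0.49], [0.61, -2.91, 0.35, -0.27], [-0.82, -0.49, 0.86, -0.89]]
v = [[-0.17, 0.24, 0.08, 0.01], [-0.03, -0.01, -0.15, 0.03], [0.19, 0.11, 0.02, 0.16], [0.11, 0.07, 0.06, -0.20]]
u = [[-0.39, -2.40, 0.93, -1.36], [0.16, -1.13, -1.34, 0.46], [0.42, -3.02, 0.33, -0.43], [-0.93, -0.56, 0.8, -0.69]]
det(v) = 0.00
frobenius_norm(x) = 4.80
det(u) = 2.32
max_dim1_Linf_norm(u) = 3.02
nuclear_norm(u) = 7.58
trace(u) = -1.88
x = v + u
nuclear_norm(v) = 0.96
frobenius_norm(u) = 4.88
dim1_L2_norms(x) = [2.8, 1.94, 3.01, 1.56]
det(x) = 1.27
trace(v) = -0.36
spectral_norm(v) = 0.31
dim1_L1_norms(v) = [0.5, 0.22, 0.48, 0.44]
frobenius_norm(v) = 0.50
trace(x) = -2.24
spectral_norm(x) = 4.04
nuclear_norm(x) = 7.55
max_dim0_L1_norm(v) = 0.5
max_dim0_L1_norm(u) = 7.11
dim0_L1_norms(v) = [0.5, 0.43, 0.31, 0.4]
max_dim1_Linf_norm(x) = 2.91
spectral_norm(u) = 4.28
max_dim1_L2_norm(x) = 3.01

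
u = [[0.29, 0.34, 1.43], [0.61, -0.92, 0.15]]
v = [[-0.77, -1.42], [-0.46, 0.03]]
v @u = [[-1.09, 1.04, -1.31],  [-0.12, -0.18, -0.65]]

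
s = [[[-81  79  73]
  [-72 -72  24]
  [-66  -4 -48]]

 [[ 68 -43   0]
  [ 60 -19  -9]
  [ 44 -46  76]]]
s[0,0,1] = 79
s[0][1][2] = 24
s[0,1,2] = 24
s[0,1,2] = 24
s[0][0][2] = 73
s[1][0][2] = 0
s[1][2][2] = 76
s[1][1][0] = 60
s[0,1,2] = 24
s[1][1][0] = 60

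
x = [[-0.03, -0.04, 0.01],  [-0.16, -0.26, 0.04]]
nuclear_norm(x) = 0.32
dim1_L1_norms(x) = [0.08, 0.46]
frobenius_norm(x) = 0.31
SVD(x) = [[-0.16,  -0.99], [-0.99,  0.16]] @ diag([0.31203838963164343, 0.00566068865869588]) @ [[0.52, 0.84, -0.13], [0.64, -0.49, -0.60]]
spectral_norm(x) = 0.31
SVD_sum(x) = [[-0.03,-0.04,0.01],[-0.16,-0.26,0.04]] + [[-0.00, 0.00, 0.00], [0.0, -0.00, -0.0]]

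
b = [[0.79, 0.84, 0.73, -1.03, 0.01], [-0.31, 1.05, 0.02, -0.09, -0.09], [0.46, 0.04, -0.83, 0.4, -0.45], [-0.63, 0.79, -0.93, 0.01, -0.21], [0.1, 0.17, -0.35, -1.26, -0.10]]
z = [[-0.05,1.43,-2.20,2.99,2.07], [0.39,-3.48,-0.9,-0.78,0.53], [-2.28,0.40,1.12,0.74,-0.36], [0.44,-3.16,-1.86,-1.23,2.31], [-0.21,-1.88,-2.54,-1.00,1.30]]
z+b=[[0.74, 2.27, -1.47, 1.96, 2.08],[0.08, -2.43, -0.88, -0.87, 0.44],[-1.82, 0.44, 0.29, 1.14, -0.81],[-0.19, -2.37, -2.79, -1.22, 2.1],[-0.11, -1.71, -2.89, -2.26, 1.2]]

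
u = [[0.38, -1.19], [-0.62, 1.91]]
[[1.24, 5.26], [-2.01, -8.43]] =u @[[2.22,-0.97], [-0.33,-4.73]]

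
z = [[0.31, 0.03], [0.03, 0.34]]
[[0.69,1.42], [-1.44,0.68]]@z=[[0.26, 0.5],[-0.43, 0.19]]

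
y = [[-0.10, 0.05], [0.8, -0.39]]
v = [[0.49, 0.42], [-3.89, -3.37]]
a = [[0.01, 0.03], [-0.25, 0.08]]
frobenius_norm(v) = 5.19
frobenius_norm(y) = 0.90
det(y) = -0.00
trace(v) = -2.88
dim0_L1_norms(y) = [0.9, 0.44]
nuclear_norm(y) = 0.90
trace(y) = -0.49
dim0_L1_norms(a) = [0.26, 0.11]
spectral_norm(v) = 5.19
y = v @ a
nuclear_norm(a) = 0.29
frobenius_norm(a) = 0.26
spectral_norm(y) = 0.90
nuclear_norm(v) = 5.19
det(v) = -0.02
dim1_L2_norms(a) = [0.03, 0.26]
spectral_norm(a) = 0.26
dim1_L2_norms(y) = [0.11, 0.89]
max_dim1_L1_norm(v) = 7.26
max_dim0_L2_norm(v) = 3.92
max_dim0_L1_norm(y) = 0.9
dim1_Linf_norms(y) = [0.1, 0.8]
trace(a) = 0.09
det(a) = 0.01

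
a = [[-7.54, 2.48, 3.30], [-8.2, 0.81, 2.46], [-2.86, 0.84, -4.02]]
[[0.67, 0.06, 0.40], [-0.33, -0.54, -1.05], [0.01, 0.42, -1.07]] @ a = [[-6.69,2.05,0.75], [9.92,-2.14,1.8], [-0.46,-0.53,5.37]]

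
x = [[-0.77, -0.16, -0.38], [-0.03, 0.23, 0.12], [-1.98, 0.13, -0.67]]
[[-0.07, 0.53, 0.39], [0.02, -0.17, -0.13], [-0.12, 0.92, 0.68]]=x @ [[0.04, -0.30, -0.22], [0.06, -0.48, -0.35], [0.07, -0.58, -0.43]]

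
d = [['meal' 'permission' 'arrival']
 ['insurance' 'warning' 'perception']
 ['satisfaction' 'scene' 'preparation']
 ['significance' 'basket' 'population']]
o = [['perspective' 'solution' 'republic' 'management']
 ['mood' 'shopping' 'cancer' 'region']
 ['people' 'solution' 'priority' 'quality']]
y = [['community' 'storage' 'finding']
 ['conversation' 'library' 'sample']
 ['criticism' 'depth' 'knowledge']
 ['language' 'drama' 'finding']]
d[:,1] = ['permission', 'warning', 'scene', 'basket']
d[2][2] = 'preparation'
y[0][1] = 'storage'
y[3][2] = 'finding'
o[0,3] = 'management'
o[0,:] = ['perspective', 'solution', 'republic', 'management']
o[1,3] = 'region'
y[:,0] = ['community', 'conversation', 'criticism', 'language']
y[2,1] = 'depth'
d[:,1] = ['permission', 'warning', 'scene', 'basket']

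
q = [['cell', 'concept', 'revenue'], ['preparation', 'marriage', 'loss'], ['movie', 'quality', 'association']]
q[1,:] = ['preparation', 'marriage', 'loss']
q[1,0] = 'preparation'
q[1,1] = 'marriage'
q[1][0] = 'preparation'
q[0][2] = 'revenue'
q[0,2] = 'revenue'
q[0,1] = 'concept'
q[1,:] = ['preparation', 'marriage', 'loss']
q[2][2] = 'association'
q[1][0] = 'preparation'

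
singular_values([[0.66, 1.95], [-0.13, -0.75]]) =[2.19, 0.11]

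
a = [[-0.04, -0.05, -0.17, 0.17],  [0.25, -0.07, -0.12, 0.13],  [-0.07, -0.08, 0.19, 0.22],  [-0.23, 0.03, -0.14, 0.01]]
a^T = [[-0.04, 0.25, -0.07, -0.23], [-0.05, -0.07, -0.08, 0.03], [-0.17, -0.12, 0.19, -0.14], [0.17, 0.13, 0.22, 0.01]]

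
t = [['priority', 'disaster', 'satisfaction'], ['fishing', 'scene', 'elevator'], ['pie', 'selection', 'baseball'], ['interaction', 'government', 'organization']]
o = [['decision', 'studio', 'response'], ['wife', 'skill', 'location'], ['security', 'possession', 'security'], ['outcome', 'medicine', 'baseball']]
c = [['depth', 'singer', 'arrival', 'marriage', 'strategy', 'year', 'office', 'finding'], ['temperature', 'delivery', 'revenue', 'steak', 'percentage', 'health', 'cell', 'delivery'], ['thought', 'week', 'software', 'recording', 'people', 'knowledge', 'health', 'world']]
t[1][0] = 'fishing'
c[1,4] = 'percentage'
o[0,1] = 'studio'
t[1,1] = 'scene'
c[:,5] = ['year', 'health', 'knowledge']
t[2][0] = 'pie'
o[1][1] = 'skill'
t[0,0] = 'priority'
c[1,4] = 'percentage'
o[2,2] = 'security'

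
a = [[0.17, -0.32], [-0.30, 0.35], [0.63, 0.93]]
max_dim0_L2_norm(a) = 1.04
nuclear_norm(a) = 1.68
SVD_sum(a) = [[-0.1, -0.18], [0.08, 0.15], [0.52, 0.99]] + [[0.27, -0.14],[-0.38, 0.2],[0.11, -0.06]]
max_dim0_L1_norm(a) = 1.6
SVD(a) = [[0.18, 0.56],  [-0.15, -0.80],  [-0.97, 0.22]] @ diag([1.1475509553730048, 0.5373330483252485]) @ [[-0.47,-0.88], [0.88,-0.47]]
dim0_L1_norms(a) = [1.1, 1.6]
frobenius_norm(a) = 1.27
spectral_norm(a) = 1.15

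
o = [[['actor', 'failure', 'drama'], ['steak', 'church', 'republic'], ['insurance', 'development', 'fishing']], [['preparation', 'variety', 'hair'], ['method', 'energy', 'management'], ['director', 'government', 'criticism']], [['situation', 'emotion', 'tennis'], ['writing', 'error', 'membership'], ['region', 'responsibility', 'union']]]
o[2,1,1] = 'error'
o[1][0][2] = 'hair'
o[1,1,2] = 'management'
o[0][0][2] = 'drama'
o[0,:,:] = [['actor', 'failure', 'drama'], ['steak', 'church', 'republic'], ['insurance', 'development', 'fishing']]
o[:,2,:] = [['insurance', 'development', 'fishing'], ['director', 'government', 'criticism'], ['region', 'responsibility', 'union']]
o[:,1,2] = ['republic', 'management', 'membership']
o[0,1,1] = 'church'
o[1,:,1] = ['variety', 'energy', 'government']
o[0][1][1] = 'church'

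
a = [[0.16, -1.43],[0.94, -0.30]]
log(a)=[[0.46,-2.05], [1.35,-0.2]]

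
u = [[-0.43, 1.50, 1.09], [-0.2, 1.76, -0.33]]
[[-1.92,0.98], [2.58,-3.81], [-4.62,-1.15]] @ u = [[0.63,-1.16,-2.42], [-0.35,-2.84,4.07], [2.22,-8.95,-4.66]]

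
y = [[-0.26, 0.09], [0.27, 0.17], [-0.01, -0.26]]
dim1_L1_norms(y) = [0.35, 0.44, 0.27]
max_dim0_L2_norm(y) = 0.37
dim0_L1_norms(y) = [0.54, 0.52]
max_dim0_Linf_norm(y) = 0.27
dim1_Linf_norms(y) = [0.26, 0.27, 0.26]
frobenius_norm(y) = 0.50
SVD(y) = [[-0.49,-0.66], [0.81,-0.09], [-0.33,0.75]] @ diag([0.3917742363958021, 0.30284145637030296]) @ [[0.89, 0.46], [0.46, -0.89]]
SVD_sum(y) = [[-0.17,-0.09],[0.28,0.15],[-0.11,-0.06]] + [[-0.09, 0.18],  [-0.01, 0.02],  [0.10, -0.2]]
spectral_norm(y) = 0.39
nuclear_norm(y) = 0.69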